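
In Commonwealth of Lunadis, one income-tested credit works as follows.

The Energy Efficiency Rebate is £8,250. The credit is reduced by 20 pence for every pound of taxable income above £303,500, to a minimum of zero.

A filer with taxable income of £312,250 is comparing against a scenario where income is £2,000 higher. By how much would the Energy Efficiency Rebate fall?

£400

At £312,250 — 20% of the £8,750 excess over £303,500 is £1,750; credit = £8,250 − £1,750 = £6,500.
At £314,250 — 20% of the £10,750 excess over £303,500 is £2,150; credit = £8,250 − £2,150 = £6,100.
Lost: £6,500 − £6,100 = £400.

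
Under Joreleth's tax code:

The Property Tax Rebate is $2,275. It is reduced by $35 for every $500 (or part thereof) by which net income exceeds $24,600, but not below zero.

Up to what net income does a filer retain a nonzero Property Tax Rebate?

$56,600

After 64 increments the reduction is 64 × $35 = $2,240, leaving $35; one more increment wipes it out. Increment 64 ends at excess 64 × $500 = $32,000, so the highest qualifying income is $24,600 + $32,000 = $56,600.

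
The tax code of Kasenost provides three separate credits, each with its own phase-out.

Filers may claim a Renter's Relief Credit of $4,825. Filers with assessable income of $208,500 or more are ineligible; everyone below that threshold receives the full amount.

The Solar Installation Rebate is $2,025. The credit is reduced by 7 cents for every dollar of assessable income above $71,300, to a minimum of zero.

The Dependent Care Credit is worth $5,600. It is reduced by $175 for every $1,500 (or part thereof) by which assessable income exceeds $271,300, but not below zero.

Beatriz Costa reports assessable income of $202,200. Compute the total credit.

Renter's Relief Credit: $202,200 is below the $208,500 cutoff, so the full $4,825 applies.
Solar Installation Rebate: 7% of the $130,900 excess over $71,300 is $9,163 ≥ base, so the credit is $0.
Dependent Care Credit: $202,200 is at or below the $271,300 threshold, so the full $5,600 applies.
Total: $4,825 + $0 + $5,600 = $10,425.

$10,425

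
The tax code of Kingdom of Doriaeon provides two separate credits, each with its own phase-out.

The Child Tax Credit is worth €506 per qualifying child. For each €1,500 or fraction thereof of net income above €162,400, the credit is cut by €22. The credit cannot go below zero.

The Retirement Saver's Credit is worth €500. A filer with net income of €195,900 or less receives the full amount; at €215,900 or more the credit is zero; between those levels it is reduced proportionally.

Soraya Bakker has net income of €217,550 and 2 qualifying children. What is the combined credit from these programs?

Child Tax Credit: base = 2 × €506 = €1,012. income exceeds €162,400 by €55,150, which is 37 full-or-partial €1,500 increments; reduction = 37 × €22 = €814, leaving €198.
Retirement Saver's Credit: €217,550 is at or above €215,900, so the credit is €0.
Total: €198 + €0 = €198.

€198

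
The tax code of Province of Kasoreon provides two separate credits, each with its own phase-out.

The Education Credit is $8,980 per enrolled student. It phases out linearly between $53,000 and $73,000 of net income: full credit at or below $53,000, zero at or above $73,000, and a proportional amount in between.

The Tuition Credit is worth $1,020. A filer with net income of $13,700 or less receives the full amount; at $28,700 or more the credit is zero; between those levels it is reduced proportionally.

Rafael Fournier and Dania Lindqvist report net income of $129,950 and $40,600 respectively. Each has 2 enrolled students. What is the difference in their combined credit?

Rafael ($129,950): Education Credit: base = 2 × $8,980 = $17,960. $129,950 is at or above $73,000, so the credit is $0. Tuition Credit: $129,950 is at or above $28,700, so the credit is $0. total $0 + $0 = $0
Dania ($40,600): Education Credit: base = 2 × $8,980 = $17,960. $40,600 is at or below the $53,000 threshold, so the full $17,960 applies. Tuition Credit: $40,600 is at or above $28,700, so the credit is $0. total $17,960 + $0 = $17,960
Difference: |$0 − $17,960| = $17,960.

$17,960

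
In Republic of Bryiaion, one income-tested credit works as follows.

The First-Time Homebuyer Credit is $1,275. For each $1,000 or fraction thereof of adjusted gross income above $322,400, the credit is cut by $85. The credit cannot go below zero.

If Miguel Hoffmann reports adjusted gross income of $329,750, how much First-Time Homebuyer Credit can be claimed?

First-Time Homebuyer Credit: income exceeds $322,400 by $7,350, which is 8 full-or-partial $1,000 increments; reduction = 8 × $85 = $680, leaving $595.

$595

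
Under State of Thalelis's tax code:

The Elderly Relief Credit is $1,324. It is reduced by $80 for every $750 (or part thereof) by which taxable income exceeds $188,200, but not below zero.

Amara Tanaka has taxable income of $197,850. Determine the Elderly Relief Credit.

Elderly Relief Credit: income exceeds $188,200 by $9,650, which is 13 full-or-partial $750 increments; reduction = 13 × $80 = $1,040, leaving $284.

$284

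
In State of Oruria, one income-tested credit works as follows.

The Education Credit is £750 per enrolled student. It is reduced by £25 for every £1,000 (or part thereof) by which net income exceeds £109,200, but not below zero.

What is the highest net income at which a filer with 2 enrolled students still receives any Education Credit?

Full credit = 2 × £750 = £1,500.
After 59 increments the reduction is 59 × £25 = £1,475, leaving £25; one more increment wipes it out. Increment 59 ends at excess 59 × £1,000 = £59,000, so the highest qualifying income is £109,200 + £59,000 = £168,200.

£168,200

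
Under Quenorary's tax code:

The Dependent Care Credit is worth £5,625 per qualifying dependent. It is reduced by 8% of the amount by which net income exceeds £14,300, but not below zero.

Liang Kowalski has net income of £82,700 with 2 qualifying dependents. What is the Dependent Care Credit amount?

Dependent Care Credit: base = 2 × £5,625 = £11,250. 8% of the £68,400 excess over £14,300 is £5,472; credit = £11,250 − £5,472 = £5,778.

£5,778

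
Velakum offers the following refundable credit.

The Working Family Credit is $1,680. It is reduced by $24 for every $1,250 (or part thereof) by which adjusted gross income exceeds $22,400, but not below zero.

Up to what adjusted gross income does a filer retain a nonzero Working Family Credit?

After 69 increments the reduction is 69 × $24 = $1,656, leaving $24; one more increment wipes it out. Increment 69 ends at excess 69 × $1,250 = $86,250, so the highest qualifying income is $22,400 + $86,250 = $108,650.

$108,650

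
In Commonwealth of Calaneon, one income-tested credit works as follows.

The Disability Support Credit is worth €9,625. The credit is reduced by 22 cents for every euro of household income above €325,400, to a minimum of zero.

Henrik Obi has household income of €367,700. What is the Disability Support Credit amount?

€319

Disability Support Credit: 22% of the €42,300 excess over €325,400 is €9,306; credit = €9,625 − €9,306 = €319.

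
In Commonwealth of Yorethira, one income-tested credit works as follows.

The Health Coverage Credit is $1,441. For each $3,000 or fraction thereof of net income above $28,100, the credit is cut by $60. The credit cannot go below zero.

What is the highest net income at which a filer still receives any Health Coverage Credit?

$100,100

After 24 increments the reduction is 24 × $60 = $1,440, leaving $1; one more increment wipes it out. Increment 24 ends at excess 24 × $3,000 = $72,000, so the highest qualifying income is $28,100 + $72,000 = $100,100.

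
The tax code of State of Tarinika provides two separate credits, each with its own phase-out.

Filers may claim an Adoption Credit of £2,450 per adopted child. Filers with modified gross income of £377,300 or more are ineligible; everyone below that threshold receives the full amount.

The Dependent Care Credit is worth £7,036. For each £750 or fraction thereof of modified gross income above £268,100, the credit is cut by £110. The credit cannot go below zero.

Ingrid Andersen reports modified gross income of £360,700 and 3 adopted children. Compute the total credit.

£7,350

Adoption Credit: base = 3 × £2,450 = £7,350. £360,700 is below the £377,300 cutoff, so the full £7,350 applies.
Dependent Care Credit: income exceeds £268,100 by £92,600 → 124 increments × £110 = £13,640 ≥ base, so the credit is £0.
Total: £7,350 + £0 = £7,350.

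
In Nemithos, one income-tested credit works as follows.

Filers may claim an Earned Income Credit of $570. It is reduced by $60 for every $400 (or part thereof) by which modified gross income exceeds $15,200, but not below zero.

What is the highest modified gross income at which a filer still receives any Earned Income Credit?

$18,800

After 9 increments the reduction is 9 × $60 = $540, leaving $30; one more increment wipes it out. Increment 9 ends at excess 9 × $400 = $3,600, so the highest qualifying income is $15,200 + $3,600 = $18,800.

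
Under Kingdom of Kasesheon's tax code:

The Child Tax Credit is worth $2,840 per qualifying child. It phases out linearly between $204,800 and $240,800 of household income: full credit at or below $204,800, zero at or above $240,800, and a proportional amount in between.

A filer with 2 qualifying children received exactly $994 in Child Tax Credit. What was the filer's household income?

Full credit = 2 × $2,840 = $5,680.
$994 is 994/5,680 of the full $5,680, so 4,686/5,680 of the $36,000 range has been used: income = $204,800 + $36,000 × 4,686/5,680 = $234,500.

$234,500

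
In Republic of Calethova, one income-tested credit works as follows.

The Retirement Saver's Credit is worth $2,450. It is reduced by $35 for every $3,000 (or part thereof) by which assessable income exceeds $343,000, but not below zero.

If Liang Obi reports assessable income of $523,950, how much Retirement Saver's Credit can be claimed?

Retirement Saver's Credit: income exceeds $343,000 by $180,950, which is 61 full-or-partial $3,000 increments; reduction = 61 × $35 = $2,135, leaving $315.

$315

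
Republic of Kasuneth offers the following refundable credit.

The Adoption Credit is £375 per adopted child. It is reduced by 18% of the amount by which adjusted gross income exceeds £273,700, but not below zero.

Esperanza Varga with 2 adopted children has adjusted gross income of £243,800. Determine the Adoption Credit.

£750

Adoption Credit: base = 2 × £375 = £750. £243,800 is at or below the £273,700 threshold, so the full £750 applies.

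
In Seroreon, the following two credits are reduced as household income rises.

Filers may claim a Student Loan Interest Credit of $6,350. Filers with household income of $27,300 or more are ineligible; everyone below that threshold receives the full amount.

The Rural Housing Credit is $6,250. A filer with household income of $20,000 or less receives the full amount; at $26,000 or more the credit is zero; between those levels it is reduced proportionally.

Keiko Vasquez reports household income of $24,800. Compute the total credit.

Student Loan Interest Credit: $24,800 is below the $27,300 cutoff, so the full $6,350 applies.
Rural Housing Credit: $24,800 is $4,800 into a $6,000 phase-out range, leaving 1,200/6,000 of the credit: $6,250 × 1,200/6,000 = $1,250.
Total: $6,350 + $1,250 = $7,600.

$7,600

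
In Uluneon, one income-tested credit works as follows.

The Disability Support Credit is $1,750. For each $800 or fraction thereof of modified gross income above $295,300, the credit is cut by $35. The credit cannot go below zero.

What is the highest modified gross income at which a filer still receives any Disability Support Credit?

After 49 increments the reduction is 49 × $35 = $1,715, leaving $35; one more increment wipes it out. Increment 49 ends at excess 49 × $800 = $39,200, so the highest qualifying income is $295,300 + $39,200 = $334,500.

$334,500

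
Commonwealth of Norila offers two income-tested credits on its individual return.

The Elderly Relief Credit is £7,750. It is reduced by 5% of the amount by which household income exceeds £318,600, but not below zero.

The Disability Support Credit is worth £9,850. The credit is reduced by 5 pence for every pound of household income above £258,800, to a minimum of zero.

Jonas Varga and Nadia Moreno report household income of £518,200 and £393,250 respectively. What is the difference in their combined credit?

£7,145

Jonas (£518,200): Elderly Relief Credit: 5% of the £199,600 excess over £318,600 is £9,980 ≥ base, so the credit is £0. Disability Support Credit: 5% of the £259,400 excess over £258,800 is £12,970 ≥ base, so the credit is £0. total £0 + £0 = £0
Nadia (£393,250): Elderly Relief Credit: 5% of the £74,650 excess over £318,600 is £3,732.50; credit = £7,750 − £3,732.50 = £4,017.50. Disability Support Credit: 5% of the £134,450 excess over £258,800 is £6,722.50; credit = £9,850 − £6,722.50 = £3,127.50. total £4,017.50 + £3,127.50 = £7,145
Difference: |£0 − £7,145| = £7,145.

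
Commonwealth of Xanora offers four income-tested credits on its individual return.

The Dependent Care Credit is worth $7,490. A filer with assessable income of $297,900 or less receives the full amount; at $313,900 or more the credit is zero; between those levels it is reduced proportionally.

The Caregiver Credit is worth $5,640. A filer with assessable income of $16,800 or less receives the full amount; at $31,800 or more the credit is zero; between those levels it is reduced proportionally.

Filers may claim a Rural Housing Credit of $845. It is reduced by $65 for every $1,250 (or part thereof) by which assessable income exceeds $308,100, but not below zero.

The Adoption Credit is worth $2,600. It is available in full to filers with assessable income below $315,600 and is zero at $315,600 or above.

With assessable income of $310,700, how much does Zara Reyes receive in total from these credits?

$4,748

Dependent Care Credit: $310,700 is $12,800 into a $16,000 phase-out range, leaving 3,200/16,000 of the credit: $7,490 × 3,200/16,000 = $1,498.
Caregiver Credit: $310,700 is at or above $31,800, so the credit is $0.
Rural Housing Credit: income exceeds $308,100 by $2,600, which is 3 full-or-partial $1,250 increments; reduction = 3 × $65 = $195, leaving $650.
Adoption Credit: $310,700 is below the $315,600 cutoff, so the full $2,600 applies.
Total: $1,498 + $0 + $650 + $2,600 = $4,748.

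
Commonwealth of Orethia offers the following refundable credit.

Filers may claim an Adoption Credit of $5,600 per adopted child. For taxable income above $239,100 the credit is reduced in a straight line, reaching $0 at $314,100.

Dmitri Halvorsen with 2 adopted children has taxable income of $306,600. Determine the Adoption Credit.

$1,120

Adoption Credit: base = 2 × $5,600 = $11,200. $306,600 is $67,500 into a $75,000 phase-out range, leaving 7,500/75,000 of the credit: $11,200 × 7,500/75,000 = $1,120.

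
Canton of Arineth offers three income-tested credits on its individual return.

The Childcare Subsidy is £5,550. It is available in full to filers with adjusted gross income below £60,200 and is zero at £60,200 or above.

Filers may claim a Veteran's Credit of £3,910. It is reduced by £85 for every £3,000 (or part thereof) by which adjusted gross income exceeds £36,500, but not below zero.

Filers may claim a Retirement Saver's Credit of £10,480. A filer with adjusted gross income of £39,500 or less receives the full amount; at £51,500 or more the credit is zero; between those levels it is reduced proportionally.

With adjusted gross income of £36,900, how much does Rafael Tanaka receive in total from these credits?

£19,855

Childcare Subsidy: £36,900 is below the £60,200 cutoff, so the full £5,550 applies.
Veteran's Credit: income exceeds £36,500 by £400, which is 1 full-or-partial £3,000 increment; reduction = 1 × £85 = £85, leaving £3,825.
Retirement Saver's Credit: £36,900 is at or below the £39,500 threshold, so the full £10,480 applies.
Total: £5,550 + £3,825 + £10,480 = £19,855.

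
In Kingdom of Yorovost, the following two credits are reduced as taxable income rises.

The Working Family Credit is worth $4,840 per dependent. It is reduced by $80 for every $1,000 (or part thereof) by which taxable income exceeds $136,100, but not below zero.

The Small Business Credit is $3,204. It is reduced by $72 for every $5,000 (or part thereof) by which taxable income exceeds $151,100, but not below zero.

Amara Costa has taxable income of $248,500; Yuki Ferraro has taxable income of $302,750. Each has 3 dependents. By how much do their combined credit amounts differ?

Amara ($248,500): Working Family Credit: base = 3 × $4,840 = $14,520. income exceeds $136,100 by $112,400, which is 113 full-or-partial $1,000 increments; reduction = 113 × $80 = $9,040, leaving $5,480. Small Business Credit: income exceeds $151,100 by $97,400, which is 20 full-or-partial $5,000 increments; reduction = 20 × $72 = $1,440, leaving $1,764. total $5,480 + $1,764 = $7,244
Yuki ($302,750): Working Family Credit: base = 3 × $4,840 = $14,520. income exceeds $136,100 by $166,650, which is 167 full-or-partial $1,000 increments; reduction = 167 × $80 = $13,360, leaving $1,160. Small Business Credit: income exceeds $151,100 by $151,650, which is 31 full-or-partial $5,000 increments; reduction = 31 × $72 = $2,232, leaving $972. total $1,160 + $972 = $2,132
Difference: |$7,244 − $2,132| = $5,112.

$5,112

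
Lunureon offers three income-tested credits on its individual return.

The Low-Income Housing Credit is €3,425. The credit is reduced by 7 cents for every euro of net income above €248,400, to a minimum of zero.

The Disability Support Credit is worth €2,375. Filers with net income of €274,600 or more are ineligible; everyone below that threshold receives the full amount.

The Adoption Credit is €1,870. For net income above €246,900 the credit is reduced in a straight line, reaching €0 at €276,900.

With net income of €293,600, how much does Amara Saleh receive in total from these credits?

Low-Income Housing Credit: 7% of the €45,200 excess over €248,400 is €3,164; credit = €3,425 − €3,164 = €261.
Disability Support Credit: €293,600 meets or exceeds the €274,600 cutoff, so the credit is €0.
Adoption Credit: €293,600 is at or above €276,900, so the credit is €0.
Total: €261 + €0 + €0 = €261.

€261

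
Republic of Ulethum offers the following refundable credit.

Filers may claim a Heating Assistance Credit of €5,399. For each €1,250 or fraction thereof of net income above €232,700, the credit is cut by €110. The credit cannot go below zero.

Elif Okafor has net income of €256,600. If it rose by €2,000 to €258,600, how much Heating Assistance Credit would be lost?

At €256,600 — income exceeds €232,700 by €23,900, which is 20 full-or-partial €1,250 increments; reduction = 20 × €110 = €2,200, leaving €3,199.
At €258,600 — income exceeds €232,700 by €25,900, which is 21 full-or-partial €1,250 increments; reduction = 21 × €110 = €2,310, leaving €3,089.
Lost: €3,199 − €3,089 = €110.

€110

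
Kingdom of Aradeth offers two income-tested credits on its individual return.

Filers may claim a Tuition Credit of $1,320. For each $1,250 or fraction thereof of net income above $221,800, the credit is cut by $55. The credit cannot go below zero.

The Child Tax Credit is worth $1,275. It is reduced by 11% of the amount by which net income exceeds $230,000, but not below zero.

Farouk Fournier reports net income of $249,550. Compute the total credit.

$55

Tuition Credit: income exceeds $221,800 by $27,750, which is 23 full-or-partial $1,250 increments; reduction = 23 × $55 = $1,265, leaving $55.
Child Tax Credit: 11% of the $19,550 excess over $230,000 is $2,150.50 ≥ base, so the credit is $0.
Total: $55 + $0 = $55.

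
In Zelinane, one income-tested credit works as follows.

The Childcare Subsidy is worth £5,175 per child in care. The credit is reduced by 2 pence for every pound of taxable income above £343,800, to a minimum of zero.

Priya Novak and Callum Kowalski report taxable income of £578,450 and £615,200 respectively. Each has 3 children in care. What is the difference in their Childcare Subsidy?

Priya (£578,450): Childcare Subsidy: base = 3 × £5,175 = £15,525. 2% of the £234,650 excess over £343,800 is £4,693; credit = £15,525 − £4,693 = £10,832.
Callum (£615,200): Childcare Subsidy: base = 3 × £5,175 = £15,525. 2% of the £271,400 excess over £343,800 is £5,428; credit = £15,525 − £5,428 = £10,097.
Difference: |£10,832 − £10,097| = £735.

£735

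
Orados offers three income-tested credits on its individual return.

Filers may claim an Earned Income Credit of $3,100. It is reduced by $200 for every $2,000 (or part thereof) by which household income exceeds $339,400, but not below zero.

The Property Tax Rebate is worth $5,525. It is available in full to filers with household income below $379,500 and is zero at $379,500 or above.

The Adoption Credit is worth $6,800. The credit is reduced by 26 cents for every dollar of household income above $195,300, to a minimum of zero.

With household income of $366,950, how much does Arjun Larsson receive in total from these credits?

$5,825

Earned Income Credit: income exceeds $339,400 by $27,550, which is 14 full-or-partial $2,000 increments; reduction = 14 × $200 = $2,800, leaving $300.
Property Tax Rebate: $366,950 is below the $379,500 cutoff, so the full $5,525 applies.
Adoption Credit: 26% of the $171,650 excess over $195,300 is $44,629 ≥ base, so the credit is $0.
Total: $300 + $5,525 + $0 = $5,825.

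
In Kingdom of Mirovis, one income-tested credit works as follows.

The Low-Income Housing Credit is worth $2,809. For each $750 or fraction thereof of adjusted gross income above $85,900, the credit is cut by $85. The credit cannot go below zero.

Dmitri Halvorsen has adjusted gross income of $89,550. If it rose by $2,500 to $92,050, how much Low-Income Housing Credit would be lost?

$340

At $89,550 — income exceeds $85,900 by $3,650, which is 5 full-or-partial $750 increments; reduction = 5 × $85 = $425, leaving $2,384.
At $92,050 — income exceeds $85,900 by $6,150, which is 9 full-or-partial $750 increments; reduction = 9 × $85 = $765, leaving $2,044.
Lost: $2,384 − $2,044 = $340.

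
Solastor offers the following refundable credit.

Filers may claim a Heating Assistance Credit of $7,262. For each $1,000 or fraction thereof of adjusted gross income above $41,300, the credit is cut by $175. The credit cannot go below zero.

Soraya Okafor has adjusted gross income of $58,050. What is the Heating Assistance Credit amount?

$4,287

Heating Assistance Credit: income exceeds $41,300 by $16,750, which is 17 full-or-partial $1,000 increments; reduction = 17 × $175 = $2,975, leaving $4,287.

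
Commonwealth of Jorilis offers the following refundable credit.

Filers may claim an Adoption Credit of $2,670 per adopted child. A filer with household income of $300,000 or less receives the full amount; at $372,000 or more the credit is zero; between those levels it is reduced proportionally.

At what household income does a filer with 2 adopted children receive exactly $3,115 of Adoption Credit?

$330,000

Full credit = 2 × $2,670 = $5,340.
$3,115 is 3,115/5,340 of the full $5,340, so 2,225/5,340 of the $72,000 range has been used: income = $300,000 + $72,000 × 2,225/5,340 = $330,000.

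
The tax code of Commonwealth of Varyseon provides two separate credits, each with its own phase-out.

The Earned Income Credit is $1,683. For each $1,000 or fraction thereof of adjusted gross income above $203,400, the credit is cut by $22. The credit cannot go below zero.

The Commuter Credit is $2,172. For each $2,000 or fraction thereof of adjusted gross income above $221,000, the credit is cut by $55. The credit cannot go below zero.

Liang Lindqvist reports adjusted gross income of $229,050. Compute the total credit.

Earned Income Credit: income exceeds $203,400 by $25,650, which is 26 full-or-partial $1,000 increments; reduction = 26 × $22 = $572, leaving $1,111.
Commuter Credit: income exceeds $221,000 by $8,050, which is 5 full-or-partial $2,000 increments; reduction = 5 × $55 = $275, leaving $1,897.
Total: $1,111 + $1,897 = $3,008.

$3,008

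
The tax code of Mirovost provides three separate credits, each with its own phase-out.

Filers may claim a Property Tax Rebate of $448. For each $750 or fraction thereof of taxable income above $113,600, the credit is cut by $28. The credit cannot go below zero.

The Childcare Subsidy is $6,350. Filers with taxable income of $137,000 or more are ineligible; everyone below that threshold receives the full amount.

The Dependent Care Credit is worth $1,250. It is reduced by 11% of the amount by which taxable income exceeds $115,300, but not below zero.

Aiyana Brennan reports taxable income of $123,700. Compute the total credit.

Property Tax Rebate: income exceeds $113,600 by $10,100, which is 14 full-or-partial $750 increments; reduction = 14 × $28 = $392, leaving $56.
Childcare Subsidy: $123,700 is below the $137,000 cutoff, so the full $6,350 applies.
Dependent Care Credit: 11% of the $8,400 excess over $115,300 is $924; credit = $1,250 − $924 = $326.
Total: $56 + $6,350 + $326 = $6,732.

$6,732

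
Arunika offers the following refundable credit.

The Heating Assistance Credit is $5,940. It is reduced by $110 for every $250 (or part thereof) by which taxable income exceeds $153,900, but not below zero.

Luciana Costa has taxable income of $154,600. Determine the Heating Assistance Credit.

$5,610

Heating Assistance Credit: income exceeds $153,900 by $700, which is 3 full-or-partial $250 increments; reduction = 3 × $110 = $330, leaving $5,610.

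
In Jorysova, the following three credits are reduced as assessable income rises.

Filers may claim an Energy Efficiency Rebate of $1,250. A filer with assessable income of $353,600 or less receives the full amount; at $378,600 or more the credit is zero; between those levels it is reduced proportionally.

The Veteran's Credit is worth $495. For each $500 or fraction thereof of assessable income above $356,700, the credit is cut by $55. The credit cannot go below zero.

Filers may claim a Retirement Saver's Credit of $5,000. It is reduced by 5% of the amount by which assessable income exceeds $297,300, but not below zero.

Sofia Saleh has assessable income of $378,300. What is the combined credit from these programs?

$965

Energy Efficiency Rebate: $378,300 is $24,700 into a $25,000 phase-out range, leaving 300/25,000 of the credit: $1,250 × 300/25,000 = $15.
Veteran's Credit: income exceeds $356,700 by $21,600 → 44 increments × $55 = $2,420 ≥ base, so the credit is $0.
Retirement Saver's Credit: 5% of the $81,000 excess over $297,300 is $4,050; credit = $5,000 − $4,050 = $950.
Total: $15 + $0 + $950 = $965.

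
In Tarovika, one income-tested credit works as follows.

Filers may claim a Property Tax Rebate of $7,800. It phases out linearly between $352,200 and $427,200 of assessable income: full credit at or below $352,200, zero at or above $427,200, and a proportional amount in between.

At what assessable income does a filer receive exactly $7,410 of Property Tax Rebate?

$7,410 is 7,410/7,800 of the full $7,800, so 390/7,800 of the $75,000 range has been used: income = $352,200 + $75,000 × 390/7,800 = $355,950.

$355,950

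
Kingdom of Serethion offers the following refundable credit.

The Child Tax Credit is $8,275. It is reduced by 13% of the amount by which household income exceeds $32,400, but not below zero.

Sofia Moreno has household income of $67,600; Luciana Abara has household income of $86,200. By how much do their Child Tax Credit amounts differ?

Sofia ($67,600): Child Tax Credit: 13% of the $35,200 excess over $32,400 is $4,576; credit = $8,275 − $4,576 = $3,699.
Luciana ($86,200): Child Tax Credit: 13% of the $53,800 excess over $32,400 is $6,994; credit = $8,275 − $6,994 = $1,281.
Difference: |$3,699 − $1,281| = $2,418.

$2,418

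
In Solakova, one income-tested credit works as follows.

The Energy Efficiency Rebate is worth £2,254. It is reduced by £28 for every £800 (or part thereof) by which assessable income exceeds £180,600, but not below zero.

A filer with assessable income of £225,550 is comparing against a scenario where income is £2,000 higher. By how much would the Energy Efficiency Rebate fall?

£56

At £225,550 — income exceeds £180,600 by £44,950, which is 57 full-or-partial £800 increments; reduction = 57 × £28 = £1,596, leaving £658.
At £227,550 — income exceeds £180,600 by £46,950, which is 59 full-or-partial £800 increments; reduction = 59 × £28 = £1,652, leaving £602.
Lost: £658 − £602 = £56.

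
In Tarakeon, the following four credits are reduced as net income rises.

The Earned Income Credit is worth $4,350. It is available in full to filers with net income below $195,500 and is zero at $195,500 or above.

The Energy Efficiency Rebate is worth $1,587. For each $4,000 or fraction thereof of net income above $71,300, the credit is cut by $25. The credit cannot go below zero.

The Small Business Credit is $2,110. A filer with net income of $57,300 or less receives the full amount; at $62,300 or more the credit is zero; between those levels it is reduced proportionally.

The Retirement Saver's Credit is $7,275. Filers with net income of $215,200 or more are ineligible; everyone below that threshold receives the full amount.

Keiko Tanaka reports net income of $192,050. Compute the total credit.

Earned Income Credit: $192,050 is below the $195,500 cutoff, so the full $4,350 applies.
Energy Efficiency Rebate: income exceeds $71,300 by $120,750, which is 31 full-or-partial $4,000 increments; reduction = 31 × $25 = $775, leaving $812.
Small Business Credit: $192,050 is at or above $62,300, so the credit is $0.
Retirement Saver's Credit: $192,050 is below the $215,200 cutoff, so the full $7,275 applies.
Total: $4,350 + $812 + $0 + $7,275 = $12,437.

$12,437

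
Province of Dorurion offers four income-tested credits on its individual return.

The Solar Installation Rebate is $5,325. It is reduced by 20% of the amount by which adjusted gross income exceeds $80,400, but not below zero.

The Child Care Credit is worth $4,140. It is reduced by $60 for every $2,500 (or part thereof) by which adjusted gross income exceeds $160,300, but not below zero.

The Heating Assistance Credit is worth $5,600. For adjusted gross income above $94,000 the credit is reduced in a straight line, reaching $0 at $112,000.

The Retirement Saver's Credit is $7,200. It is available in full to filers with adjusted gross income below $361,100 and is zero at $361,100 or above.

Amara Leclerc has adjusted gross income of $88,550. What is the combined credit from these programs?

Solar Installation Rebate: 20% of the $8,150 excess over $80,400 is $1,630; credit = $5,325 − $1,630 = $3,695.
Child Care Credit: $88,550 is at or below the $160,300 threshold, so the full $4,140 applies.
Heating Assistance Credit: $88,550 is at or below the $94,000 threshold, so the full $5,600 applies.
Retirement Saver's Credit: $88,550 is below the $361,100 cutoff, so the full $7,200 applies.
Total: $3,695 + $4,140 + $5,600 + $7,200 = $20,635.

$20,635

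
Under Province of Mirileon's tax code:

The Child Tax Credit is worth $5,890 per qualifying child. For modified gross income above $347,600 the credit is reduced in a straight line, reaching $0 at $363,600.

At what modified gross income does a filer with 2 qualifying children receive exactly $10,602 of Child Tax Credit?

Full credit = 2 × $5,890 = $11,780.
$10,602 is 10,602/11,780 of the full $11,780, so 1,178/11,780 of the $16,000 range has been used: income = $347,600 + $16,000 × 1,178/11,780 = $349,200.

$349,200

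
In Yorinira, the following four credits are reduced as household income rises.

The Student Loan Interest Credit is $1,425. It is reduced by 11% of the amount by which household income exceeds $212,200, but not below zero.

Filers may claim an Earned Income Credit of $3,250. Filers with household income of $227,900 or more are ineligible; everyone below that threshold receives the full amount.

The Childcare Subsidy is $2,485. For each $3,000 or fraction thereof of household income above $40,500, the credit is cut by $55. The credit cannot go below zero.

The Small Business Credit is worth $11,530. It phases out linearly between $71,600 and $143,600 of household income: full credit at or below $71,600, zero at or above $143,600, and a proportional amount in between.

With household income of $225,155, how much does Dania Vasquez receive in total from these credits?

Student Loan Interest Credit: 11% of the $12,955 excess over $212,200 is $1,425.05 ≥ base, so the credit is $0.
Earned Income Credit: $225,155 is below the $227,900 cutoff, so the full $3,250 applies.
Childcare Subsidy: income exceeds $40,500 by $184,655 → 62 increments × $55 = $3,410 ≥ base, so the credit is $0.
Small Business Credit: $225,155 is at or above $143,600, so the credit is $0.
Total: $0 + $3,250 + $0 + $0 = $3,250.

$3,250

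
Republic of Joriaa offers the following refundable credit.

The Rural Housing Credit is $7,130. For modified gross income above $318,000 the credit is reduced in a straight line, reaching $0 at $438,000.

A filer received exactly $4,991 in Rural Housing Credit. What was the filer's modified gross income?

$354,000

$4,991 is 4,991/7,130 of the full $7,130, so 2,139/7,130 of the $120,000 range has been used: income = $318,000 + $120,000 × 2,139/7,130 = $354,000.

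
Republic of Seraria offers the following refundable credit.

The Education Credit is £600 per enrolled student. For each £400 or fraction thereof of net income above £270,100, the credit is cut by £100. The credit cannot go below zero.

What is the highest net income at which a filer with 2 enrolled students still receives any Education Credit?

£274,500

Full credit = 2 × £600 = £1,200.
After 11 increments the reduction is 11 × £100 = £1,100, leaving £100; one more increment wipes it out. Increment 11 ends at excess 11 × £400 = £4,400, so the highest qualifying income is £270,100 + £4,400 = £274,500.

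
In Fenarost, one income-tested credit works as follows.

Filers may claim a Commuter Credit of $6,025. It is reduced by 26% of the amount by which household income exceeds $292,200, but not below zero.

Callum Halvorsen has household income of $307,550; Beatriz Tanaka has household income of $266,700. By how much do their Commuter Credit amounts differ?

Callum ($307,550): Commuter Credit: 26% of the $15,350 excess over $292,200 is $3,991; credit = $6,025 − $3,991 = $2,034.
Beatriz ($266,700): Commuter Credit: $266,700 is at or below the $292,200 threshold, so the full $6,025 applies.
Difference: |$2,034 − $6,025| = $3,991.

$3,991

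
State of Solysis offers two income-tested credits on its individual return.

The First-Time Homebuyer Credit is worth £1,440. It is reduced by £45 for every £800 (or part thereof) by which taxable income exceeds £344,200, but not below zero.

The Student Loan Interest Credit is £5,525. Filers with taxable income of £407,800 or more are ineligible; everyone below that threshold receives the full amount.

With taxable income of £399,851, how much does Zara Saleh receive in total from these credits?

First-Time Homebuyer Credit: income exceeds £344,200 by £55,651 → 70 increments × £45 = £3,150 ≥ base, so the credit is £0.
Student Loan Interest Credit: £399,851 is below the £407,800 cutoff, so the full £5,525 applies.
Total: £0 + £5,525 = £5,525.

£5,525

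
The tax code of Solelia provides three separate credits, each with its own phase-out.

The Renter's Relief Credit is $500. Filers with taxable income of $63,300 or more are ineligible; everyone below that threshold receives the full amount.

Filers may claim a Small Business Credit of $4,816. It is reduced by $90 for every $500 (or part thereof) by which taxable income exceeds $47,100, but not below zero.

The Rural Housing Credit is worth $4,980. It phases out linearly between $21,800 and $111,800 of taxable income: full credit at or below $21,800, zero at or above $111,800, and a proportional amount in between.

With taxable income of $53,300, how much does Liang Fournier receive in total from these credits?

$7,383

Renter's Relief Credit: $53,300 is below the $63,300 cutoff, so the full $500 applies.
Small Business Credit: income exceeds $47,100 by $6,200, which is 13 full-or-partial $500 increments; reduction = 13 × $90 = $1,170, leaving $3,646.
Rural Housing Credit: $53,300 is $31,500 into a $90,000 phase-out range, leaving 58,500/90,000 of the credit: $4,980 × 58,500/90,000 = $3,237.
Total: $500 + $3,646 + $3,237 = $7,383.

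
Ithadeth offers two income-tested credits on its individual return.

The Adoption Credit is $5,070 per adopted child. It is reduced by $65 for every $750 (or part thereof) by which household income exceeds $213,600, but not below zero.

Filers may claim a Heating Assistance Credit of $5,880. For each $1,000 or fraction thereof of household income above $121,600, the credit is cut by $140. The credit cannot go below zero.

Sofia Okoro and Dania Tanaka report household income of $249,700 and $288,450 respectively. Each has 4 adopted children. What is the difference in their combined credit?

$3,315

Sofia ($249,700): Adoption Credit: base = 4 × $5,070 = $20,280. income exceeds $213,600 by $36,100, which is 49 full-or-partial $750 increments; reduction = 49 × $65 = $3,185, leaving $17,095. Heating Assistance Credit: income exceeds $121,600 by $128,100 → 129 increments × $140 = $18,060 ≥ base, so the credit is $0. total $17,095 + $0 = $17,095
Dania ($288,450): Adoption Credit: base = 4 × $5,070 = $20,280. income exceeds $213,600 by $74,850, which is 100 full-or-partial $750 increments; reduction = 100 × $65 = $6,500, leaving $13,780. Heating Assistance Credit: income exceeds $121,600 by $166,850 → 167 increments × $140 = $23,380 ≥ base, so the credit is $0. total $13,780 + $0 = $13,780
Difference: |$17,095 − $13,780| = $3,315.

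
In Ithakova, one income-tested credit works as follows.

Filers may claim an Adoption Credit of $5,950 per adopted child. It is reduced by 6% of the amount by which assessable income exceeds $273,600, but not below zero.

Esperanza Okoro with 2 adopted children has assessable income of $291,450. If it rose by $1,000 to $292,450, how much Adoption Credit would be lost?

At $291,450 — base = 2 × $5,950 = $11,900. 6% of the $17,850 excess over $273,600 is $1,071; credit = $11,900 − $1,071 = $10,829.
At $292,450 — base = 2 × $5,950 = $11,900. 6% of the $18,850 excess over $273,600 is $1,131; credit = $11,900 − $1,131 = $10,769.
Lost: $10,829 − $10,769 = $60.

$60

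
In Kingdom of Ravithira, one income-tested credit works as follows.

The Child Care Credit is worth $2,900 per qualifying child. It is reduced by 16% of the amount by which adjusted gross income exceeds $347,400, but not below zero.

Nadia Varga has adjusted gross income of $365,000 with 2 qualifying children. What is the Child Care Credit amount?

$2,984

Child Care Credit: base = 2 × $2,900 = $5,800. 16% of the $17,600 excess over $347,400 is $2,816; credit = $5,800 − $2,816 = $2,984.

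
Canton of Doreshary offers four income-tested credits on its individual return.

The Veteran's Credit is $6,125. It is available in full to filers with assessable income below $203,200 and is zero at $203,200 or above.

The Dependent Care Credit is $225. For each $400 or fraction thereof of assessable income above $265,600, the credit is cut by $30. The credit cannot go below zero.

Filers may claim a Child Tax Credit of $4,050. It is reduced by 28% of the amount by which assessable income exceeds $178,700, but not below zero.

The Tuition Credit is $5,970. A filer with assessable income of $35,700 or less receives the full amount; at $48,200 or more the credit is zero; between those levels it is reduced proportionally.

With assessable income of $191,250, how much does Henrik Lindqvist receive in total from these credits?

Veteran's Credit: $191,250 is below the $203,200 cutoff, so the full $6,125 applies.
Dependent Care Credit: $191,250 is at or below the $265,600 threshold, so the full $225 applies.
Child Tax Credit: 28% of the $12,550 excess over $178,700 is $3,514; credit = $4,050 − $3,514 = $536.
Tuition Credit: $191,250 is at or above $48,200, so the credit is $0.
Total: $6,125 + $225 + $536 + $0 = $6,886.

$6,886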